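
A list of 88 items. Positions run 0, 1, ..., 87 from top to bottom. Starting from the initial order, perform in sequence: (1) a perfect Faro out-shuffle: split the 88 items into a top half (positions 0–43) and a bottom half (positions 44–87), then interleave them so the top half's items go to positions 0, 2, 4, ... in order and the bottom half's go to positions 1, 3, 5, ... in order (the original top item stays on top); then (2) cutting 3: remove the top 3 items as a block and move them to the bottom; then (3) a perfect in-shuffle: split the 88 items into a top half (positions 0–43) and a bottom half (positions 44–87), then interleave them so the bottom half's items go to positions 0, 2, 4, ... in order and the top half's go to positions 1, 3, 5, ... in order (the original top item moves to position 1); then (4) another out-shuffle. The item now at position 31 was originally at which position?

16

Undo the operations in reverse order, starting from position 31:
  undo op 4 (out-shuffle, from bottom half): 31 ← 59
  undo op 3 (in-shuffle, from top half): 59 ← 29
  undo op 2 (cut 3): 29 ← 32
  undo op 1 (out-shuffle, from top half): 32 ← 16
So the item at position 31 came from original position 16.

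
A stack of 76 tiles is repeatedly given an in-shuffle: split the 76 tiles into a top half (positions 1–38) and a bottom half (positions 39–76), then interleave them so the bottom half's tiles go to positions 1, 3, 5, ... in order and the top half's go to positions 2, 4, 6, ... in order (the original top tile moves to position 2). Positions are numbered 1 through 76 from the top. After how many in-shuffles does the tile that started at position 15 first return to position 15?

30

Follow position 15 under repeated in-shuffles:
15 → 30 → 60 → 43 → 9 → 18 → 36 → 72 → ... → 15 (length 30)
It first returns after 30 in-shuffles.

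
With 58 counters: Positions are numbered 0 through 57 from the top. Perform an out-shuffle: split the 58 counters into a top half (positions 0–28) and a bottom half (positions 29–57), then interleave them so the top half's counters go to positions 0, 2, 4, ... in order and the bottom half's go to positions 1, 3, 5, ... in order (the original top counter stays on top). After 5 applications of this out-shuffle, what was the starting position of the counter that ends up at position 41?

28

Work backwards from position 41, undoing one out-shuffle at a time:
41 ← 49 ← 53 ← 55 ← 56 ← 28
So the counter now at position 41 started at position 28.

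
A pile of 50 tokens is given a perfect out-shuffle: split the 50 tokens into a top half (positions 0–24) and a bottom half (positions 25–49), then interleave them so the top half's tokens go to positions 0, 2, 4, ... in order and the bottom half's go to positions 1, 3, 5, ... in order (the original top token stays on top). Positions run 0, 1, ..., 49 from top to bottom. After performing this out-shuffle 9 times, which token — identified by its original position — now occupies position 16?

23

Work backwards from position 16, undoing one out-shuffle at a time:
16 ← 8 ← 4 ← 2 ← 1 ← 25 ← 37 ← 43 ← 46 ← 23
So the token now at position 16 started at position 23.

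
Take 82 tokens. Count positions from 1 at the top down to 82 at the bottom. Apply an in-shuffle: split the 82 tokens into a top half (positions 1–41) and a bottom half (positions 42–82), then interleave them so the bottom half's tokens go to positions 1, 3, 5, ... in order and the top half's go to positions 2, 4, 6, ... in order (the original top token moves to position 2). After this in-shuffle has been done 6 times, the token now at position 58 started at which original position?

Work backwards from position 58, undoing one in-shuffle at a time:
58 ← 29 ← 56 ← 28 ← 14 ← 7 ← 45
So the token now at position 58 started at position 45.

45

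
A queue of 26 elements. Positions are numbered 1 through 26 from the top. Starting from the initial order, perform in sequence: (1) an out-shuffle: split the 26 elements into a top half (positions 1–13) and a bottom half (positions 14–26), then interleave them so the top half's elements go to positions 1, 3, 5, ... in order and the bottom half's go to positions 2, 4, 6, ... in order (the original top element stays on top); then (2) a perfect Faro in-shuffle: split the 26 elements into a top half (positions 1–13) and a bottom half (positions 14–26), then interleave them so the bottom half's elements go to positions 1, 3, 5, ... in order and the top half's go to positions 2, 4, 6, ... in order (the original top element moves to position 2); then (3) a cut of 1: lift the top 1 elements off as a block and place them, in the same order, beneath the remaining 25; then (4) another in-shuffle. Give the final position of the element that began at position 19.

Track the element from position 19 forward through each operation:
  after op 1 (out-shuffle): 19 → 12
  after op 2 (in-shuffle): 12 → 24
  after op 3 (cut 1): 24 → 23
  after op 4 (in-shuffle): 23 → 19

19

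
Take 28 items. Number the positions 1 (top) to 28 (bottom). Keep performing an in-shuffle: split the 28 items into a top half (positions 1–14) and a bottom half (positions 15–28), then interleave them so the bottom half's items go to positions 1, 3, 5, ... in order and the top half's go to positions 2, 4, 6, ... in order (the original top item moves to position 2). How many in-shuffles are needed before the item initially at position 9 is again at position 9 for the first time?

28

Follow position 9 under repeated in-shuffles:
9 → 18 → 7 → 14 → 28 → 27 → 25 → 21 → ... → 9 (length 28)
It first returns after 28 in-shuffles.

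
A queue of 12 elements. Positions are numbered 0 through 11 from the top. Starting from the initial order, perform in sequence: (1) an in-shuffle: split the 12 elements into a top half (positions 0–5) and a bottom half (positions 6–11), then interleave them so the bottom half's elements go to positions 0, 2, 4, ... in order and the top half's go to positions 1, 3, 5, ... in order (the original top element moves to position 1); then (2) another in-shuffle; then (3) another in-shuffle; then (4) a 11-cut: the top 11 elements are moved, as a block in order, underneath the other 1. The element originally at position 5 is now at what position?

Track the element from position 5 forward through each operation:
  after op 1 (in-shuffle): 5 → 11
  after op 2 (in-shuffle): 11 → 10
  after op 3 (in-shuffle): 10 → 8
  after op 4 (cut 11): 8 → 9

9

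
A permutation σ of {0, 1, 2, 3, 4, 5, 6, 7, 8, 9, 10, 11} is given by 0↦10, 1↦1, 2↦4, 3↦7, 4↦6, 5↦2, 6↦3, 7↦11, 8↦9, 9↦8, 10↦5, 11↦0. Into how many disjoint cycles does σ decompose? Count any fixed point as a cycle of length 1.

3

Cycle decomposition: (0 10 5 2 4 6 3 7 11) (1) (8 9).
3 cycles.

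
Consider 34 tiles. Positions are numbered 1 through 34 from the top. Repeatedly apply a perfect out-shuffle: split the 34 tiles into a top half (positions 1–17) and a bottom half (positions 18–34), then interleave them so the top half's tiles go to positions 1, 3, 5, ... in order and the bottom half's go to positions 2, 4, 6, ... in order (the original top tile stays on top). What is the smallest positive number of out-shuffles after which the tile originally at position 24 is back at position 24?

10

Follow position 24 under repeated out-shuffles:
24 → 14 → 27 → 20 → 6 → 11 → 21 → 8 → 15 → 29 → 24
It first returns after 10 out-shuffles.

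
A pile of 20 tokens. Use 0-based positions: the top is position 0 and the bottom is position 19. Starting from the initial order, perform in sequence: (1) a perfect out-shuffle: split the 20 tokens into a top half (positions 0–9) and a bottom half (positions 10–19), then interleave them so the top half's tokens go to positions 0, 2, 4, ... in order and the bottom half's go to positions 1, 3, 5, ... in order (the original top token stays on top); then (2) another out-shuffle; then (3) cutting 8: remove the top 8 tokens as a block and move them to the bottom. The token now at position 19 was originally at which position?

Undo the operations in reverse order, starting from position 19:
  undo op 3 (cut 8): 19 ← 7
  undo op 2 (out-shuffle, from bottom half): 7 ← 13
  undo op 1 (out-shuffle, from bottom half): 13 ← 16
So the token at position 19 came from original position 16.

16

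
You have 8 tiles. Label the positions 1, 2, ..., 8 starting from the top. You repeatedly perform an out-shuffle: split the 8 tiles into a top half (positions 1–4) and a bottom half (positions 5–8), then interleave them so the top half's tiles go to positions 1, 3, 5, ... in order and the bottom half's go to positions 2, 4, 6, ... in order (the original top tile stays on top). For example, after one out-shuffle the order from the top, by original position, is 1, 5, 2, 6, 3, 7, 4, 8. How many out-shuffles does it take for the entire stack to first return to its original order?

3

The out-shuffle permutes the 8 positions with cycle lengths [1, 1, 3, 3].
Every tile is home exactly when every cycle has completed a whole number of laps, i.e. after lcm(1, 3) = 3 out-shuffles.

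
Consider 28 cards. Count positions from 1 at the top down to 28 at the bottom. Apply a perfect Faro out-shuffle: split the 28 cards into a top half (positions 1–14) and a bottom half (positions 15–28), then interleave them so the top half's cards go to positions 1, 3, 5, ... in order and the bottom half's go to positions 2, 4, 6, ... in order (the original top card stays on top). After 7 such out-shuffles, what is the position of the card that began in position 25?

22

Track the card's position through each out-shuffle:
25 → 22 → 16 → 4 → 7 → 13 → 25 → 22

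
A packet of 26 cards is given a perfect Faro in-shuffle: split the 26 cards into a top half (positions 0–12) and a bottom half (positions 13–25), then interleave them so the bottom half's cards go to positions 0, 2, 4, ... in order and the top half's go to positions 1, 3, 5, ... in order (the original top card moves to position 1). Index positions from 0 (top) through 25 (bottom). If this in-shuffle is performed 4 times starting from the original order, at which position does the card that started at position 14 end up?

23

Track the card's position through each in-shuffle:
14 → 2 → 5 → 11 → 23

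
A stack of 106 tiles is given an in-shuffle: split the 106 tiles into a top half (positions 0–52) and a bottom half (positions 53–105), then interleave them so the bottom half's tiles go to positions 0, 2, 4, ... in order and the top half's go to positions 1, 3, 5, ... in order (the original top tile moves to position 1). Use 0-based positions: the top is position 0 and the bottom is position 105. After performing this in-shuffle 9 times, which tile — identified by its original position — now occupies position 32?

72

Work backwards from position 32, undoing one in-shuffle at a time:
32 ← 69 ← 34 ← 70 ← 88 ← 97 ← 48 ← 77 ← 38 ← 72
So the tile now at position 32 started at position 72.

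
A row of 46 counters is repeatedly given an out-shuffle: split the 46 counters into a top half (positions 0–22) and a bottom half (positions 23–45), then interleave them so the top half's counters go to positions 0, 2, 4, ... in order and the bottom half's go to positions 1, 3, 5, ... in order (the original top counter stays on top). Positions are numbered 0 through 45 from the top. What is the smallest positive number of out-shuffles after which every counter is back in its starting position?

The out-shuffle permutes the 46 positions with cycle lengths [1, 1, 2, 4, 4, 4, 6, 12, 12].
Every counter is home exactly when every cycle has completed a whole number of laps, i.e. after lcm(1, 2, 4, 6, 12) = 12 out-shuffles.

12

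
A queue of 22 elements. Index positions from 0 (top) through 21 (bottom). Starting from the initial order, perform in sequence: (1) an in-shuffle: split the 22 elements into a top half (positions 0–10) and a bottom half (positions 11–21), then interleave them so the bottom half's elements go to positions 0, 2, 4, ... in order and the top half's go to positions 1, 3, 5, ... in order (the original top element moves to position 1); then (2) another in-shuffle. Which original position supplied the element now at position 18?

Undo the operations in reverse order, starting from position 18:
  undo op 2 (in-shuffle, from bottom half): 18 ← 20
  undo op 1 (in-shuffle, from bottom half): 20 ← 21
So the element at position 18 came from original position 21.

21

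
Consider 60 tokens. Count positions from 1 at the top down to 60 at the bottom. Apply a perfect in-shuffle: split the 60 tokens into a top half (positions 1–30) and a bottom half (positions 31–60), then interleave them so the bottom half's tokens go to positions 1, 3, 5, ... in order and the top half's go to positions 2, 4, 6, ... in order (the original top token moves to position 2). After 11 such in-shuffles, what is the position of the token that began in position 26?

56

Track the token's position through each in-shuffle:
26 → 52 → 43 → 25 → 50 → 39 → 17 → 34 → 7 → 14 → 28 → 56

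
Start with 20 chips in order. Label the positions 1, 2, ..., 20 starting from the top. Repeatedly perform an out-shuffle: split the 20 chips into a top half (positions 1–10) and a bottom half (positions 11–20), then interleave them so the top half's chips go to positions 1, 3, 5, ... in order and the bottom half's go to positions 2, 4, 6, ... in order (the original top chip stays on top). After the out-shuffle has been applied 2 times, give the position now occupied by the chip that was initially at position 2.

5

Track the chip's position through each out-shuffle:
2 → 3 → 5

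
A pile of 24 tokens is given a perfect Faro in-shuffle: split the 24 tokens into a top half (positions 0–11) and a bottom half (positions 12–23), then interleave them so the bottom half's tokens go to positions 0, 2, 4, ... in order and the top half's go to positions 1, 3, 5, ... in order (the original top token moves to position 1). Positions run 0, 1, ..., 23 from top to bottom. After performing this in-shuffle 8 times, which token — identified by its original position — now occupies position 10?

5

Work backwards from position 10, undoing one in-shuffle at a time:
10 ← 17 ← 8 ← 16 ← 20 ← 22 ← 23 ← 11 ← 5
So the token now at position 10 started at position 5.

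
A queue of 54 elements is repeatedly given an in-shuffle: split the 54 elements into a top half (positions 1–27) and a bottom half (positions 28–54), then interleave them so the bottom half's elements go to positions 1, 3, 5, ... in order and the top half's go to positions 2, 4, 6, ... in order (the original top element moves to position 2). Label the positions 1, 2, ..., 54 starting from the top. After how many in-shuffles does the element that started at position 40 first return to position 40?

Follow position 40 under repeated in-shuffles:
40 → 25 → 50 → 45 → 35 → 15 → 30 → 5 → 10 → 20 → 40
It first returns after 10 in-shuffles.

10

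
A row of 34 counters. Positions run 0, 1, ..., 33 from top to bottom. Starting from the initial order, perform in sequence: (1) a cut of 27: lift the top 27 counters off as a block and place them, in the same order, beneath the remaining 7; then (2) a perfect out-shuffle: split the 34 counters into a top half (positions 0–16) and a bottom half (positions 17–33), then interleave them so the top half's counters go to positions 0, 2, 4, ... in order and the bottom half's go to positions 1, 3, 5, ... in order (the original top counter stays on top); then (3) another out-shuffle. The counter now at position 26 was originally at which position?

16

Undo the operations in reverse order, starting from position 26:
  undo op 3 (out-shuffle, from top half): 26 ← 13
  undo op 2 (out-shuffle, from bottom half): 13 ← 23
  undo op 1 (cut 27): 23 ← 16
So the counter at position 26 came from original position 16.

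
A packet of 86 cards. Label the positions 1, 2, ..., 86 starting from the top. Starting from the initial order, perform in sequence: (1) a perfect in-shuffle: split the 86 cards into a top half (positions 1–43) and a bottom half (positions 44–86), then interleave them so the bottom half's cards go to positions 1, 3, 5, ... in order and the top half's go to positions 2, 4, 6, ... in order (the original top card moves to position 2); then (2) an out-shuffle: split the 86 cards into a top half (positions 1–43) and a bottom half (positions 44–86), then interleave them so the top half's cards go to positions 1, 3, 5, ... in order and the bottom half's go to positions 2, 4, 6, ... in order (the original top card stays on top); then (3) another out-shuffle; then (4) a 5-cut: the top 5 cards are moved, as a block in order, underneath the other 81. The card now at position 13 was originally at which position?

78

Undo the operations in reverse order, starting from position 13:
  undo op 4 (cut 5): 13 ← 18
  undo op 3 (out-shuffle, from bottom half): 18 ← 52
  undo op 2 (out-shuffle, from bottom half): 52 ← 69
  undo op 1 (in-shuffle, from bottom half): 69 ← 78
So the card at position 13 came from original position 78.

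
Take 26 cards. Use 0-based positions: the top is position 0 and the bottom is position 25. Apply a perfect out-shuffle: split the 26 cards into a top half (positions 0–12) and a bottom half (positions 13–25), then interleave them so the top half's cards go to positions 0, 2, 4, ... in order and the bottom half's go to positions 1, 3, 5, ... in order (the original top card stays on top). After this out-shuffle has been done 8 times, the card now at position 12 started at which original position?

2

Work backwards from position 12, undoing one out-shuffle at a time:
12 ← 6 ← 3 ← 14 ← 7 ← 16 ← 8 ← 4 ← 2
So the card now at position 12 started at position 2.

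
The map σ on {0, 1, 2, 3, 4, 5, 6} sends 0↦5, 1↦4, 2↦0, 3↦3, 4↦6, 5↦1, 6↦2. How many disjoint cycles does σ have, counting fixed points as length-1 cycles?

2

Cycle decomposition: (0 5 1 4 6 2) (3).
2 cycles.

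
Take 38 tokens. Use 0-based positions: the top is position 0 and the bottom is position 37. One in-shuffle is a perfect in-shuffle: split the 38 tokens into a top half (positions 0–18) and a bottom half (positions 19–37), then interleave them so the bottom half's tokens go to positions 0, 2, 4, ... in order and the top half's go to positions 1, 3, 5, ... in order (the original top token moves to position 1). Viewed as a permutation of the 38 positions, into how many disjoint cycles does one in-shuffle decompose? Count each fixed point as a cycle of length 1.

4

Trace each unvisited position around until it returns:
(0 1 3 7 15 31 ... len 12) (2 5 11 23 8 17 ... len 12) (6 13 27 16 33 28 ... len 12) (12 25)
4 cycles in total.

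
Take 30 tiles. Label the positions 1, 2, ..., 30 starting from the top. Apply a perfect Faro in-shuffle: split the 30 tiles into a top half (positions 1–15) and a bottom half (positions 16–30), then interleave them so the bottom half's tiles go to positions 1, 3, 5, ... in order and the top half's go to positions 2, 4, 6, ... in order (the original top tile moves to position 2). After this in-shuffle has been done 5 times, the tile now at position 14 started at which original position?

14

Work backwards from position 14, undoing one in-shuffle at a time:
14 ← 7 ← 19 ← 25 ← 28 ← 14
So the tile now at position 14 started at position 14.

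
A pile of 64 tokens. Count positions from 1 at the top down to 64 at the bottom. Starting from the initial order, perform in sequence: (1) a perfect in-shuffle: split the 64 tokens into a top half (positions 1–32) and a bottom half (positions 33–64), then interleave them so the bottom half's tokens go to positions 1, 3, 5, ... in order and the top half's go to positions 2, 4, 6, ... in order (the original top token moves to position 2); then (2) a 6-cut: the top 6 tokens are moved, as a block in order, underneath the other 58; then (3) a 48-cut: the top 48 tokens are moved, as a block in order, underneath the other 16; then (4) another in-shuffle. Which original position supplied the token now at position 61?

Undo the operations in reverse order, starting from position 61:
  undo op 4 (in-shuffle, from bottom half): 61 ← 63
  undo op 3 (cut 48): 63 ← 47
  undo op 2 (cut 6): 47 ← 53
  undo op 1 (in-shuffle, from bottom half): 53 ← 59
So the token at position 61 came from original position 59.

59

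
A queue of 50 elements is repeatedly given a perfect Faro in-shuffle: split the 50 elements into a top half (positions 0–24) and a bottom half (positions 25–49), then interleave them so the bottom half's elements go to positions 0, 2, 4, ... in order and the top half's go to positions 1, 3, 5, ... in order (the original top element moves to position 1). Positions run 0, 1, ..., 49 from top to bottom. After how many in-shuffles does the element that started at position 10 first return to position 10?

Follow position 10 under repeated in-shuffles:
10 → 21 → 43 → 36 → 22 → 45 → 40 → 30 → 10
It first returns after 8 in-shuffles.

8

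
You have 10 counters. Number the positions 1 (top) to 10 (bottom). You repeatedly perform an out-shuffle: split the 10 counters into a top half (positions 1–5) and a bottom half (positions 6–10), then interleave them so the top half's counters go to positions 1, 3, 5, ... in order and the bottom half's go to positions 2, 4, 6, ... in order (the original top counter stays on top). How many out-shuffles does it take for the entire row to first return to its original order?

6

The out-shuffle permutes the 10 positions with cycle lengths [1, 1, 2, 6].
Every counter is home exactly when every cycle has completed a whole number of laps, i.e. after lcm(1, 2, 6) = 6 out-shuffles.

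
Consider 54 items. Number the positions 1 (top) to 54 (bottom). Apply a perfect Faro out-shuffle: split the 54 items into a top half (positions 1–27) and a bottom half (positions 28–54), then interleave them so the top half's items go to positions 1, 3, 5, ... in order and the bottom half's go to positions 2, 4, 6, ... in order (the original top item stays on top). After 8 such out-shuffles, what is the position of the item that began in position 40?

21

Track the item's position through each out-shuffle:
40 → 26 → 51 → 48 → 42 → 30 → 6 → 11 → 21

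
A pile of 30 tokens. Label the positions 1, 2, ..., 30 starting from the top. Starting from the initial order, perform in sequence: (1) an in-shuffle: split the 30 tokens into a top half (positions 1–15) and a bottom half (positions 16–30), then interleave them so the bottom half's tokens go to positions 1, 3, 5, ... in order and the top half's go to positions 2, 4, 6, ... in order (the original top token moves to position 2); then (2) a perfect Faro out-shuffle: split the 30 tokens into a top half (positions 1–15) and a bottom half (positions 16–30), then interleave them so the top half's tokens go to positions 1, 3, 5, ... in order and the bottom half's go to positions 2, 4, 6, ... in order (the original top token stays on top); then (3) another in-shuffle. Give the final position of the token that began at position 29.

17

Track the token from position 29 forward through each operation:
  after op 1 (in-shuffle): 29 → 27
  after op 2 (out-shuffle): 27 → 24
  after op 3 (in-shuffle): 24 → 17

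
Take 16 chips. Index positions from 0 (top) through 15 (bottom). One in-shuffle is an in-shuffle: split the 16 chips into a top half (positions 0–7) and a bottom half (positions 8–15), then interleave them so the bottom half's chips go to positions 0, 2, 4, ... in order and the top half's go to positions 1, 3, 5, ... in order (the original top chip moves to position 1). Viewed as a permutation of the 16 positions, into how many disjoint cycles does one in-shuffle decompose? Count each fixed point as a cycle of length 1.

Trace each unvisited position around until it returns:
(0 1 3 7 15 14 12 8) (2 5 11 6 13 10 4 9)
2 cycles in total.

2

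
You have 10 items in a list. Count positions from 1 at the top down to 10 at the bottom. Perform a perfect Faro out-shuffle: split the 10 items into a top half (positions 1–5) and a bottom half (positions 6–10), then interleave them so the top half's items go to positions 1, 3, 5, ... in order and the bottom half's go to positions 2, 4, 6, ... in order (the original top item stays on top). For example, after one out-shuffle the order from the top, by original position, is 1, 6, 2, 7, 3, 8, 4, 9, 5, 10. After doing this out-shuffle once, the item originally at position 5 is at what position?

9

Track the item's position through each out-shuffle:
5 → 9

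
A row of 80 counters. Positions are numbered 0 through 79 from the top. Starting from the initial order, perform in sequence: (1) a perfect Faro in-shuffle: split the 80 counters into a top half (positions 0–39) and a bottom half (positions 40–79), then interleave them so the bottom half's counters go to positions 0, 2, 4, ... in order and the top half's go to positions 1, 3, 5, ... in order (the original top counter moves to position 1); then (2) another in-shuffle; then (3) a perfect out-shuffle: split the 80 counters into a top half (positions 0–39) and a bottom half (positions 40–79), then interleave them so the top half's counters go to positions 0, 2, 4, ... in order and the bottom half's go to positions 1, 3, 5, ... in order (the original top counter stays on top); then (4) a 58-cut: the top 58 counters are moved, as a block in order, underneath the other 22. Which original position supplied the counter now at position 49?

Undo the operations in reverse order, starting from position 49:
  undo op 4 (cut 58): 49 ← 27
  undo op 3 (out-shuffle, from bottom half): 27 ← 53
  undo op 2 (in-shuffle, from top half): 53 ← 26
  undo op 1 (in-shuffle, from bottom half): 26 ← 53
So the counter at position 49 came from original position 53.

53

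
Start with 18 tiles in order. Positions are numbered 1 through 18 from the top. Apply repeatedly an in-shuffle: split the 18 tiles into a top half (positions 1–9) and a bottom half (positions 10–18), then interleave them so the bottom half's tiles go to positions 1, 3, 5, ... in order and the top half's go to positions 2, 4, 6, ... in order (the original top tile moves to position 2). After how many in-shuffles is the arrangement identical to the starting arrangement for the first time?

18

The in-shuffle permutes the 18 positions with cycle lengths [18].
Every tile is home exactly when every cycle has completed a whole number of laps, i.e. after lcm(18) = 18 in-shuffles.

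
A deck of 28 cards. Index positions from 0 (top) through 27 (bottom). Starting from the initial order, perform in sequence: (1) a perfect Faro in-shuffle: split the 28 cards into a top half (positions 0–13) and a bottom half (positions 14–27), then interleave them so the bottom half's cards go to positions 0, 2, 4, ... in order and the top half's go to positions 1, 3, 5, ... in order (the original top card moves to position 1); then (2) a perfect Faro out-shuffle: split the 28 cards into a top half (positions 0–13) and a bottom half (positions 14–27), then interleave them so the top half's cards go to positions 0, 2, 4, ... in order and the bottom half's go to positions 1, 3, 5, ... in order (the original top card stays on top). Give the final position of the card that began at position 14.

Track the card from position 14 forward through each operation:
  after op 1 (in-shuffle): 14 → 0
  after op 2 (out-shuffle): 0 → 0

0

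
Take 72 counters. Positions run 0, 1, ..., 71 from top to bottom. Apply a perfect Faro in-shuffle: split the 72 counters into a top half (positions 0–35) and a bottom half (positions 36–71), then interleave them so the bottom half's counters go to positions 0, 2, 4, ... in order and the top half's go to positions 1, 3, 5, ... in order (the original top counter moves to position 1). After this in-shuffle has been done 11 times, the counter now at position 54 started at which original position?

31

Work backwards from position 54, undoing one in-shuffle at a time:
54 ← 63 ← 31 ← 15 ← 7 ← 3 ← 1 ← 0 ← 36 ← 54 ← 63 ← 31
So the counter now at position 54 started at position 31.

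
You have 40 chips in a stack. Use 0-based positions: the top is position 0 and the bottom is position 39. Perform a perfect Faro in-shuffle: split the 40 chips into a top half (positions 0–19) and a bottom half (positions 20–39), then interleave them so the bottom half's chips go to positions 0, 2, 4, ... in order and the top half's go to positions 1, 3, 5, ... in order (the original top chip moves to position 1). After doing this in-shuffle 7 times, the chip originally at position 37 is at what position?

25

Track the chip's position through each in-shuffle:
37 → 34 → 28 → 16 → 33 → 26 → 12 → 25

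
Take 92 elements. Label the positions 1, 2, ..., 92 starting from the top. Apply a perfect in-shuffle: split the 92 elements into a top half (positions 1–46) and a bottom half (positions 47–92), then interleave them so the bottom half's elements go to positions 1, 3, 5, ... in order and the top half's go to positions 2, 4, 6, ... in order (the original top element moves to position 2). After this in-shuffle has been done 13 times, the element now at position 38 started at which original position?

28

Work backwards from position 38, undoing one in-shuffle at a time:
38 ← 19 ← 56 ← 28 ← 14 ← ... ← 28 (13 steps).
So the element now at position 38 started at position 28.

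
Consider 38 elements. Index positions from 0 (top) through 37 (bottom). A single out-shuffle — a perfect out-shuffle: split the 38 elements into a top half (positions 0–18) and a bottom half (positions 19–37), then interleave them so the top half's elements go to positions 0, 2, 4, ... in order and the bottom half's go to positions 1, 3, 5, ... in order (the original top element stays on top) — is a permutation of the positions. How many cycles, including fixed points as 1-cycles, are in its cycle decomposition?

3

Trace each unvisited position around until it returns:
(0) (1 2 4 8 16 32 ... len 36) (37)
3 cycles in total.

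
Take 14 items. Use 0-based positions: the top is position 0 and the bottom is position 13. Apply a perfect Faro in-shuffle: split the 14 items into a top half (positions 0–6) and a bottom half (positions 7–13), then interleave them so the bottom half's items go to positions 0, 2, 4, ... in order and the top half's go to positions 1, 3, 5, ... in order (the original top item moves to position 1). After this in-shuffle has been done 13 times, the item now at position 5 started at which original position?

Work backwards from position 5, undoing one in-shuffle at a time:
5 ← 2 ← 8 ← 11 ← 5 ← ... ← 2 (13 steps).
So the item now at position 5 started at position 2.

2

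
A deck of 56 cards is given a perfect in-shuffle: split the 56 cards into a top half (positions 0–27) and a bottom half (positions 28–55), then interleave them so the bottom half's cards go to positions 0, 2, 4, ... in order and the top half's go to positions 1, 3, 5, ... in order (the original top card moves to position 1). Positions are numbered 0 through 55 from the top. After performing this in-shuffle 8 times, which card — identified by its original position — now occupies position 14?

Work backwards from position 14, undoing one in-shuffle at a time:
14 ← 35 ← 17 ← 8 ← 32 ← 44 ← 50 ← 53 ← 26
So the card now at position 14 started at position 26.

26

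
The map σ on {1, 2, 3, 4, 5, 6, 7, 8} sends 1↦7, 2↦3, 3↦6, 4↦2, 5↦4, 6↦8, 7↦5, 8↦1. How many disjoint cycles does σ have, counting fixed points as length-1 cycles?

1

Cycle decomposition: (1 7 5 4 2 3 6 8).
1 cycle.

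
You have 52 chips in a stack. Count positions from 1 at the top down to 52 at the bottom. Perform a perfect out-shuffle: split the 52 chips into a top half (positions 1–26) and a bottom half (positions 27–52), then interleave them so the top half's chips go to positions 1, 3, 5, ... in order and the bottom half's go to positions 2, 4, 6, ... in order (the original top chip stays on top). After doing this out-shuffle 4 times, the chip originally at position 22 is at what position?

Track the chip's position through each out-shuffle:
22 → 43 → 34 → 16 → 31

31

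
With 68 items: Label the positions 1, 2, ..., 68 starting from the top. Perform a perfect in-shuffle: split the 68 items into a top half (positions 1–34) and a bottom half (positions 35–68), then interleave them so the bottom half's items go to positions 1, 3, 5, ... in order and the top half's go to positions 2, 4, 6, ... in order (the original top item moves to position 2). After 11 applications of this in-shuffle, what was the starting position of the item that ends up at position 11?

34

Work backwards from position 11, undoing one in-shuffle at a time:
11 ← 40 ← 20 ← 10 ← 5 ← 37 ← 53 ← 61 ← 65 ← 67 ← 68 ← 34
So the item now at position 11 started at position 34.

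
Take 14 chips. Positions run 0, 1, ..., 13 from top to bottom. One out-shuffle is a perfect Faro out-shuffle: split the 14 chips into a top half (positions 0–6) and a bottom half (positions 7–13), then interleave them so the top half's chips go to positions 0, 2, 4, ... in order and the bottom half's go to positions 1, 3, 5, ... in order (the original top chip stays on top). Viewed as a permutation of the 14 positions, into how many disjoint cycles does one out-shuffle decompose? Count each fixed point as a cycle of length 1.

3

Trace each unvisited position around until it returns:
(0) (1 2 4 8 3 6 ... len 12) (13)
3 cycles in total.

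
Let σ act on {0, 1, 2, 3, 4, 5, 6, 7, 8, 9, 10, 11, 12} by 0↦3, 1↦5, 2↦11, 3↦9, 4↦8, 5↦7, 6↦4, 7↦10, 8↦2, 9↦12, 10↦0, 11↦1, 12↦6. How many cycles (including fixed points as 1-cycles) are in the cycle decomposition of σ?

1

Cycle decomposition: (0 3 9 12 6 4 8 2 11 1 5 7 10).
1 cycle.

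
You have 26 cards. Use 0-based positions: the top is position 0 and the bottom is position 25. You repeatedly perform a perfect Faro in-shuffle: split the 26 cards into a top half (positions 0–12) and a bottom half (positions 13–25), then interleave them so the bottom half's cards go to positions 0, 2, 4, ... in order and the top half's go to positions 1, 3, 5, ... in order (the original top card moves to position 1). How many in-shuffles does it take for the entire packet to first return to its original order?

18

The in-shuffle permutes the 26 positions with cycle lengths [2, 6, 18].
Every card is home exactly when every cycle has completed a whole number of laps, i.e. after lcm(2, 6, 18) = 18 in-shuffles.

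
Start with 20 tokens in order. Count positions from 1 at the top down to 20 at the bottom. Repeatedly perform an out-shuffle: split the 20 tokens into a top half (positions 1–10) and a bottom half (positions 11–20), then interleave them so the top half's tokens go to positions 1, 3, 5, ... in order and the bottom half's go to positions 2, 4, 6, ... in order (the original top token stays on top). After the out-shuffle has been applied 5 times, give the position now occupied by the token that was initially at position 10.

Track the token's position through each out-shuffle:
10 → 19 → 18 → 16 → 12 → 4

4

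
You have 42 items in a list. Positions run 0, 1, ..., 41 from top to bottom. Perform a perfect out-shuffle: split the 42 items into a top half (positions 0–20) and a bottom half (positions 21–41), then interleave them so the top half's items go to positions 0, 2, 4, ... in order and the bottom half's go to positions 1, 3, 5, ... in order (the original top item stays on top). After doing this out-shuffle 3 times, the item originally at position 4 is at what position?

32

Track the item's position through each out-shuffle:
4 → 8 → 16 → 32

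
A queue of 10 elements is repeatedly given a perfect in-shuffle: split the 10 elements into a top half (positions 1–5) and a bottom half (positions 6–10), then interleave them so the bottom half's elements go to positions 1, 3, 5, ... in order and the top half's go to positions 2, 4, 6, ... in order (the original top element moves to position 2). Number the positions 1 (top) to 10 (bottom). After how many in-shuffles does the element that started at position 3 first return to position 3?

10

Follow position 3 under repeated in-shuffles:
3 → 6 → 1 → 2 → 4 → 8 → 5 → 10 → 9 → 7 → 3
It first returns after 10 in-shuffles.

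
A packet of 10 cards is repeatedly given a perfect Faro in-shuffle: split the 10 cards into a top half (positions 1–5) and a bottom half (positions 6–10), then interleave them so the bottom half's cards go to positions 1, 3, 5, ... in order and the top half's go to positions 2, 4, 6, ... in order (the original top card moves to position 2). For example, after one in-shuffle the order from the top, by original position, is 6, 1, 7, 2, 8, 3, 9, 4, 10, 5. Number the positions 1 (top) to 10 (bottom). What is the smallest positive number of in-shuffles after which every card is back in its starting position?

The in-shuffle permutes the 10 positions with cycle lengths [10].
Every card is home exactly when every cycle has completed a whole number of laps, i.e. after lcm(10) = 10 in-shuffles.

10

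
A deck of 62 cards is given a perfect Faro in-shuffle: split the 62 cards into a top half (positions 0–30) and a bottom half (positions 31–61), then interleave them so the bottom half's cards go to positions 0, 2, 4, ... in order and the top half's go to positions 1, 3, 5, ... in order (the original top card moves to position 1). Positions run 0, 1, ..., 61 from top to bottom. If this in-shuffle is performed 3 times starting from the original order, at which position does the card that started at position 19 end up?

Track the card's position through each in-shuffle:
19 → 39 → 16 → 33

33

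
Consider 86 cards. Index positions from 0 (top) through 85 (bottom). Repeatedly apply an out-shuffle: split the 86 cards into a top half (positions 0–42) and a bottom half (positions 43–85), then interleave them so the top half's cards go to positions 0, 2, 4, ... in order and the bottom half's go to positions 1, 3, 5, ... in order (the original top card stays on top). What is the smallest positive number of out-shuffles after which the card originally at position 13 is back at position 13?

8

Follow position 13 under repeated out-shuffles:
13 → 26 → 52 → 19 → 38 → 76 → 67 → 49 → 13
It first returns after 8 out-shuffles.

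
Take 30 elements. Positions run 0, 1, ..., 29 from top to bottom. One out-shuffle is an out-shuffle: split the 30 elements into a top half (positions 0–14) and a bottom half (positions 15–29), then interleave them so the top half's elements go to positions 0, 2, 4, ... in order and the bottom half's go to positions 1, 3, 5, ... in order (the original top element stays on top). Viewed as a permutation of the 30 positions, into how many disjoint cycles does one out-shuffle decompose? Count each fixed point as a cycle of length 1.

Trace each unvisited position around until it returns:
(0) (1 2 4 8 16 3 ... len 28) (29)
3 cycles in total.

3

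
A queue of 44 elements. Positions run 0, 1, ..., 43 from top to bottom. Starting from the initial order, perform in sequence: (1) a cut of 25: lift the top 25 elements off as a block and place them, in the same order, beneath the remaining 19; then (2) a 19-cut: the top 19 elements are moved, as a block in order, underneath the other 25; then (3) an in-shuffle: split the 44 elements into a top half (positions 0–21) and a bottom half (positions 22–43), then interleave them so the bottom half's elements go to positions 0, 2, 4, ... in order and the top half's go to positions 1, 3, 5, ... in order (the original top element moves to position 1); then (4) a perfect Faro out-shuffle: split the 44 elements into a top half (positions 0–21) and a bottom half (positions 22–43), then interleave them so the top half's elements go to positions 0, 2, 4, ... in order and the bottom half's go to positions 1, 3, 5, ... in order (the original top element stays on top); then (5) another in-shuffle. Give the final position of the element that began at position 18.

Track the element from position 18 forward through each operation:
  after op 1 (cut 25): 18 → 37
  after op 2 (cut 19): 37 → 18
  after op 3 (in-shuffle): 18 → 37
  after op 4 (out-shuffle): 37 → 31
  after op 5 (in-shuffle): 31 → 18

18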